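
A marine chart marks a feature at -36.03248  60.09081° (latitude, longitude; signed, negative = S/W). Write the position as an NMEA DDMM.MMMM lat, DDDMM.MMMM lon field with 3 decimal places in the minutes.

Latitude is negative → S; |value| = 36.032480
Lat: fractional part 0.032480 → 1.94880 minutes
λ: minutes = (60.090810 − 60) × 60 = 5.44860

3601.949,S / 06005.449,E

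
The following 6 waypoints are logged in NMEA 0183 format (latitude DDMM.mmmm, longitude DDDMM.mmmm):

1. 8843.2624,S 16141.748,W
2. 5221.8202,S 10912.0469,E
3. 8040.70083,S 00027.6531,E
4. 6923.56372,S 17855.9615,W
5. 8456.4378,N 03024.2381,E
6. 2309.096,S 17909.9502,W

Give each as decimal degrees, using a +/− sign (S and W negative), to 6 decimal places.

1. -88.721040, -161.695800
2. -52.363670, 109.200782
3. -80.678347, 0.460885
4. -69.392729, -178.932692
5. 84.940630, 30.403968
6. -23.151600, -179.165837

Point 1:
  Lat: split at 2 digits → 88° and 43.2624′; 88 + 43.2624/60 = 88.7210400
  S ⇒ negate
  Longitude: degrees = first 3 digits = 161, minutes = 41.748; 161 + 41.748/60 = 161.6958000
  W → negative
Point 2:
  φ: degrees = first 2 digits = 52, minutes = 21.8202; 52 + 21.8202/60 = 52.3636700
  S → negative
  λ: degrees = first 3 digits = 109, minutes = 12.0469; 109 + 12.0469/60 = 109.2007817
  E → positive
Point 3:
  φ: degrees = first 2 digits = 80, minutes = 40.70083; 80 + 40.70083/60 = 80.6783472
  S → negative
  λ: split at 3 digits → 000° and 27.6531′; 0 + 27.6531/60 = 0.4608850
  E ⇒ keep positive
Point 4:
  φ: degrees = first 2 digits = 69, minutes = 23.56372; 69 + 23.56372/60 = 69.3927287
  hemisphere S, so the sign is −
  Lon: degrees = first 3 digits = 178, minutes = 55.9615; 178 + 55.9615/60 = 178.9326917
  W ⇒ negate
Point 5:
  Latitude: degrees = first 2 digits = 84, minutes = 56.4378; 84 + 56.4378/60 = 84.9406300
  N → positive
  Longitude: split at 3 digits → 030° and 24.2381′; 30 + 24.2381/60 = 30.4039683
  E → positive
Point 6:
  Lat: split at 2 digits → 23° and 9.096′; 23 + 9.096/60 = 23.1516000
  S ⇒ negate
  Lon: split at 3 digits → 179° and 9.9502′; 179 + 9.9502/60 = 179.1658367
  W → negative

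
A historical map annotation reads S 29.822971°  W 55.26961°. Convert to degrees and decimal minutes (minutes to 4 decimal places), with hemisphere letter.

Lat: 29° + 0.822971 × 60 = 29° 49.378260′
λ: 55° + 0.269610 × 60 = 55° 16.176600′

29° 49.3783′ S, 55° 16.1766′ W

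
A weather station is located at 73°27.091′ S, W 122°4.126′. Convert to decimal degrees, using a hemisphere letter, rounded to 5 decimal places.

73.45152° S, 122.06877° W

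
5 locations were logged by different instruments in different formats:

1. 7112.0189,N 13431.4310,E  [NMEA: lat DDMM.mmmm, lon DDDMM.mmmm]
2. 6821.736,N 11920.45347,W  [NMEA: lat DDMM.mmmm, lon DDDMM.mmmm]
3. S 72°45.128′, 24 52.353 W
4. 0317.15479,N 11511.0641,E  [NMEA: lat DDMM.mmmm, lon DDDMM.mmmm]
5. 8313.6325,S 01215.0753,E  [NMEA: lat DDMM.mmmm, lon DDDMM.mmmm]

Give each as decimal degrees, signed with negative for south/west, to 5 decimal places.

1. 71.20032, 134.52385
2. 68.36227, -119.34089
3. -72.75213, -24.87255
4. 3.28591, 115.18440
5. -83.22721, 12.25126

Point 1:
  φ: degrees = first 2 digits = 71, minutes = 12.0189; 71 + 12.0189/60 = 71.200315
  N → positive
  λ: degrees = first 3 digits = 134, minutes = 31.431; 134 + 31.431/60 = 134.523850
  E → positive
Point 2:
  φ: degrees = first 2 digits = 68, minutes = 21.736; 68 + 21.736/60 = 68.362267
  N → positive
  λ: split at 3 digits → 119° and 20.45347′; 119 + 20.45347/60 = 119.340891
  W → negative
Point 3:
  φ: 72 + 45.128/60 = 72.752133
  S ⇒ negate
  Lon: 24 + 52.353/60 = 24.872550
  W ⇒ negate
Point 4:
  Lat: degrees = first 2 digits = 3, minutes = 17.15479; 3 + 17.15479/60 = 3.285913
  N ⇒ keep positive
  Lon: split at 3 digits → 115° and 11.0641′; 115 + 11.0641/60 = 115.184402
  E ⇒ keep positive
Point 5:
  Lat: split at 2 digits → 83° and 13.6325′; 83 + 13.6325/60 = 83.227208
  S ⇒ negate
  λ: split at 3 digits → 012° and 15.0753′; 12 + 15.0753/60 = 12.251255
  E → positive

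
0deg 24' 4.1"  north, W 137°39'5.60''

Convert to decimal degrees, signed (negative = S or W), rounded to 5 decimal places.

0.40114, -137.65156

Latitude: 0 + 24/60 + 4.1/3600 = 0.401139
N → positive
λ: 137° + 39/60 + 5.6/3600 = 137 + 0.650000 + 0.001556 = 137.651556
W → negative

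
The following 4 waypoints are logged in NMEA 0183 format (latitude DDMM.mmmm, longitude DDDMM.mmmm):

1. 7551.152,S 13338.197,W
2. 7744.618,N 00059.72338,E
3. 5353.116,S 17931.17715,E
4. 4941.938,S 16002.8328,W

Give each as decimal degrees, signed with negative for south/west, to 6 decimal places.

Point 1:
  Lat: degrees = first 2 digits = 75, minutes = 51.152; 75 + 51.152/60 = 75.8525333
  hemisphere S, so the sign is −
  λ: degrees = first 3 digits = 133, minutes = 38.197; 133 + 38.197/60 = 133.6366167
  W → negative
Point 2:
  φ: degrees = first 2 digits = 77, minutes = 44.618; 77 + 44.618/60 = 77.7436333
  N ⇒ keep positive
  Longitude: degrees = first 3 digits = 0, minutes = 59.72338; 0 + 59.72338/60 = 0.9953897
  E → positive
Point 3:
  φ: degrees = first 2 digits = 53, minutes = 53.116; 53 + 53.116/60 = 53.8852667
  S ⇒ negate
  Lon: split at 3 digits → 179° and 31.17715′; 179 + 31.17715/60 = 179.5196192
  E → positive
Point 4:
  Lat: degrees = first 2 digits = 49, minutes = 41.938; 49 + 41.938/60 = 49.6989667
  S → negative
  λ: degrees = first 3 digits = 160, minutes = 2.8328; 160 + 2.8328/60 = 160.0472133
  hemisphere W, so the sign is −

1. -75.852533, -133.636617
2. 77.743633, 0.995390
3. -53.885267, 179.519619
4. -49.698967, -160.047213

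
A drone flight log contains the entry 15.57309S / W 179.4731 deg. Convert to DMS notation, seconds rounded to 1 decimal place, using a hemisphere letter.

φ: 0.573090 × 60 = 34.38540′ → 34′, remainder × 60 = 23.124″
λ: whole degrees 179; 28.38600′ → 28′ and 23.160″

15°34′23.1″ S, 179°28′23.2″ W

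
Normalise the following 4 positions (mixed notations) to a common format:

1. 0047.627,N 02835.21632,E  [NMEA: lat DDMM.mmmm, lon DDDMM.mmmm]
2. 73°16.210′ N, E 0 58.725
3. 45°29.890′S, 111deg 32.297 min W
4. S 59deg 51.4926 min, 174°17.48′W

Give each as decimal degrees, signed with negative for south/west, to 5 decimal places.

1. 0.79378, 28.58694
2. 73.27017, 0.97875
3. -45.49817, -111.53828
4. -59.85821, -174.29133

Point 1:
  φ: degrees = first 2 digits = 0, minutes = 47.627; 0 + 47.627/60 = 0.793783
  N ⇒ keep positive
  Lon: degrees = first 3 digits = 28, minutes = 35.21632; 28 + 35.21632/60 = 28.586939
  E → positive
Point 2:
  Lat: 16.21′ = 0.270167°; total 73.270167
  N → positive
  Lon: 0 + 58.725/60 = 0.978750
  E → positive
Point 3:
  φ: 29.89′ = 0.498167°; total 45.498167
  S ⇒ negate
  λ: 32.297′ = 0.538283°; total 111.538283
  W ⇒ negate
Point 4:
  φ: 51.4926′ = 0.858210°; total 59.858210
  hemisphere S, so the sign is −
  Longitude: 174 + 17.48/60 = 174.291333
  W ⇒ negate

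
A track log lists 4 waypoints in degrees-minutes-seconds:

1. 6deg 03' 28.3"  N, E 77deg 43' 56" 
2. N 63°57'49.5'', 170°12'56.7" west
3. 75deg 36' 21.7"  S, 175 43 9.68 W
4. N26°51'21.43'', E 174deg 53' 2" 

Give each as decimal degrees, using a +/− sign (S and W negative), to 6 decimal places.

1. 6.057861, 77.732222
2. 63.963750, -170.215750
3. -75.606028, -175.719356
4. 26.855953, 174.883889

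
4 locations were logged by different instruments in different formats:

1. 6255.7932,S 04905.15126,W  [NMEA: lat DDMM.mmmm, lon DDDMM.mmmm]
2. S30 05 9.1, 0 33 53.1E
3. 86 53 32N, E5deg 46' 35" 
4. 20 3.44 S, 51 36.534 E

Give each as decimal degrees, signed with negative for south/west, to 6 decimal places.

1. -62.929887, -49.085854
2. -30.085861, 0.564750
3. 86.892222, 5.776389
4. -20.057333, 51.608900

Point 1:
  Lat: degrees = first 2 digits = 62, minutes = 55.7932; 62 + 55.7932/60 = 62.9298867
  hemisphere S, so the sign is −
  Lon: degrees = first 3 digits = 49, minutes = 5.15126; 49 + 5.15126/60 = 49.0858543
  W → negative
Point 2:
  Latitude: 30 + 5/60 + 9.1/3600 = 30.0858611
  hemisphere S, so the sign is −
  λ: 0 + 33/60 + 53.1/3600 = 0.5647500
  E → positive
Point 3:
  Lat: 86° + 53/60 + 32/3600 = 86 + 0.883333 + 0.008889 = 86.8922222
  N ⇒ keep positive
  Longitude: 5 + 46/60 + 35/3600 = 5.7763889
  E → positive
Point 4:
  φ: 3.44′ = 0.057333°; total 20.0573333
  S → negative
  λ: 36.534′ = 0.608900°; total 51.6089000
  E → positive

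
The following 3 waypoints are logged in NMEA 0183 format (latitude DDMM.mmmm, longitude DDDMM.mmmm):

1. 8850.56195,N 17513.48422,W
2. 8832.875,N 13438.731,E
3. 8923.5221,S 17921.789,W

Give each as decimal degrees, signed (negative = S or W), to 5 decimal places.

Point 1:
  φ: split at 2 digits → 88° and 50.56195′; 88 + 50.56195/60 = 88.842699
  N ⇒ keep positive
  λ: split at 3 digits → 175° and 13.48422′; 175 + 13.48422/60 = 175.224737
  W → negative
Point 2:
  Latitude: degrees = first 2 digits = 88, minutes = 32.875; 88 + 32.875/60 = 88.547917
  N ⇒ keep positive
  Longitude: split at 3 digits → 134° and 38.731′; 134 + 38.731/60 = 134.645517
  E → positive
Point 3:
  Lat: degrees = first 2 digits = 89, minutes = 23.5221; 89 + 23.5221/60 = 89.392035
  S → negative
  Longitude: split at 3 digits → 179° and 21.789′; 179 + 21.789/60 = 179.363150
  W ⇒ negate

1. 88.84270, -175.22474
2. 88.54792, 134.64552
3. -89.39204, -179.36315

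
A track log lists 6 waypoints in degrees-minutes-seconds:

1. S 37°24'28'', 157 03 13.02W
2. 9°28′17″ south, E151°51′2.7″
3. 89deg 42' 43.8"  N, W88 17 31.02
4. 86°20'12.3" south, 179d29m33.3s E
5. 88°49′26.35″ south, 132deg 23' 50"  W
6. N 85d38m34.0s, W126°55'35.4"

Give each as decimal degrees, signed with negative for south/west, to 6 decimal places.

Point 1:
  Latitude: 24′ + 28″ = 24.46667′; 37 + 24.46667/60 = 37.4077778
  S ⇒ negate
  λ: 157° + 3/60 + 13.02/3600 = 157 + 0.050000 + 0.003617 = 157.0536167
  W ⇒ negate
Point 2:
  φ: 9° + 28/60 + 17/3600 = 9 + 0.466667 + 0.004722 = 9.4713889
  S → negative
  Longitude: 51′ + 2.7″ = 51.04500′; 151 + 51.04500/60 = 151.8507500
  E ⇒ keep positive
Point 3:
  φ: 89 + 42/60 + 43.8/3600 = 89.7121667
  N ⇒ keep positive
  Lon: 17′ + 31.02″ = 17.51700′; 88 + 17.51700/60 = 88.2919500
  hemisphere W, so the sign is −
Point 4:
  Latitude: 20′ + 12.3″ = 20.20500′; 86 + 20.20500/60 = 86.3367500
  S ⇒ negate
  λ: 179° + 29/60 + 33.3/3600 = 179 + 0.483333 + 0.009250 = 179.4925833
  E ⇒ keep positive
Point 5:
  Latitude: 88 + 49/60 + 26.35/3600 = 88.8239861
  S → negative
  Longitude: 23′ + 50″ = 23.83333′; 132 + 23.83333/60 = 132.3972222
  W ⇒ negate
Point 6:
  Lat: 85 + 38/60 + 34/3600 = 85.6427778
  N → positive
  Lon: 55′ + 35.4″ = 55.59000′; 126 + 55.59000/60 = 126.9265000
  hemisphere W, so the sign is −

1. -37.407778, -157.053617
2. -9.471389, 151.850750
3. 89.712167, -88.291950
4. -86.336750, 179.492583
5. -88.823986, -132.397222
6. 85.642778, -126.926500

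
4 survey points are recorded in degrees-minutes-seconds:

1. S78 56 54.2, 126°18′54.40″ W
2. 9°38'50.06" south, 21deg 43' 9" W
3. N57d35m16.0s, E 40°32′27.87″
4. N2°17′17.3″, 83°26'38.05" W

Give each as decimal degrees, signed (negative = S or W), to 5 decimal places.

1. -78.94839, -126.31511
2. -9.64724, -21.71917
3. 57.58778, 40.54108
4. 2.28814, -83.44390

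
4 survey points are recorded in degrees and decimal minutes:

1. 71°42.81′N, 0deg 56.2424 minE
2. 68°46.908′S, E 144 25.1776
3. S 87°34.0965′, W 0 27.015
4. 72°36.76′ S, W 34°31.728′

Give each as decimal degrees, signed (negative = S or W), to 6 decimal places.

Point 1:
  Latitude: 71 + 42.81/60 = 71.7135000
  N ⇒ keep positive
  λ: 0 + 56.2424/60 = 0.9373733
  E ⇒ keep positive
Point 2:
  Lat: 68 + 46.908/60 = 68.7818000
  S ⇒ negate
  λ: 25.1776′ = 0.419627°; total 144.4196267
  E ⇒ keep positive
Point 3:
  φ: 34.0965′ = 0.568275°; total 87.5682750
  S → negative
  Lon: 0 + 27.015/60 = 0.4502500
  W → negative
Point 4:
  Latitude: 36.76′ = 0.612667°; total 72.6126667
  S → negative
  Lon: 34 + 31.728/60 = 34.5288000
  W → negative

1. 71.713500, 0.937373
2. -68.781800, 144.419627
3. -87.568275, -0.450250
4. -72.612667, -34.528800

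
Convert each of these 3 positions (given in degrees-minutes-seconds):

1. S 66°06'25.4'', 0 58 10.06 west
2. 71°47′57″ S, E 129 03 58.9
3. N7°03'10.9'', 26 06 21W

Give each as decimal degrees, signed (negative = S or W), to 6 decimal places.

1. -66.107056, -0.969461
2. -71.799167, 129.066361
3. 7.053028, -26.105833

Point 1:
  Latitude: 66° + 6/60 + 25.4/3600 = 66 + 0.100000 + 0.007056 = 66.1070556
  S → negative
  Lon: 58′ + 10.06″ = 58.16767′; 0 + 58.16767/60 = 0.9694611
  W → negative
Point 2:
  φ: 71 + 47/60 + 57/3600 = 71.7991667
  S → negative
  λ: 129 + 3/60 + 58.9/3600 = 129.0663611
  E ⇒ keep positive
Point 3:
  Lat: 7° + 3/60 + 10.9/3600 = 7 + 0.050000 + 0.003028 = 7.0530278
  N ⇒ keep positive
  Longitude: 26 + 6/60 + 21/3600 = 26.1058333
  hemisphere W, so the sign is −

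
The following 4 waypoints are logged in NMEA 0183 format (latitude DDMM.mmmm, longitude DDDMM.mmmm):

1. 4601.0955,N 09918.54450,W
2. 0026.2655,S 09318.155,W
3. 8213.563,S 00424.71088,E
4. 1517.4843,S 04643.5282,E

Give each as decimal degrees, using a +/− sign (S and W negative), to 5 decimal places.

1. 46.01826, -99.30908
2. -0.43776, -93.30258
3. -82.22605, 4.41185
4. -15.29141, 46.72547

Point 1:
  Latitude: split at 2 digits → 46° and 1.0955′; 46 + 1.0955/60 = 46.018258
  N → positive
  Longitude: degrees = first 3 digits = 99, minutes = 18.5445; 99 + 18.5445/60 = 99.309075
  hemisphere W, so the sign is −
Point 2:
  φ: split at 2 digits → 00° and 26.2655′; 0 + 26.2655/60 = 0.437758
  hemisphere S, so the sign is −
  Lon: split at 3 digits → 093° and 18.155′; 93 + 18.155/60 = 93.302583
  W → negative
Point 3:
  Latitude: degrees = first 2 digits = 82, minutes = 13.563; 82 + 13.563/60 = 82.226050
  S → negative
  Lon: split at 3 digits → 004° and 24.71088′; 4 + 24.71088/60 = 4.411848
  E ⇒ keep positive
Point 4:
  φ: degrees = first 2 digits = 15, minutes = 17.4843; 15 + 17.4843/60 = 15.291405
  S ⇒ negate
  Lon: degrees = first 3 digits = 46, minutes = 43.5282; 46 + 43.5282/60 = 46.725470
  E ⇒ keep positive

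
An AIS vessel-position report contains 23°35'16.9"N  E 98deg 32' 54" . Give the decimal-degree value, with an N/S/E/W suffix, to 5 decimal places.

φ: 23 + 35/60 + 16.9/3600 = 23.588028
λ: 98 + 32/60 + 54/3600 = 98.548333

23.58803° N, 98.54833° E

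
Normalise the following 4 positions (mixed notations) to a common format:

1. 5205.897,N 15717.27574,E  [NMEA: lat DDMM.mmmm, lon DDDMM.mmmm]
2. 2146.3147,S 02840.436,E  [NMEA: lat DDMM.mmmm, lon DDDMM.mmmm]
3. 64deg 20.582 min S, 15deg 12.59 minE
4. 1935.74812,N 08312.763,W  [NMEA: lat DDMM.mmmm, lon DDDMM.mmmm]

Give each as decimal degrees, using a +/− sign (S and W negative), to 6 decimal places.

Point 1:
  Lat: split at 2 digits → 52° and 5.897′; 52 + 5.897/60 = 52.0982833
  N ⇒ keep positive
  λ: split at 3 digits → 157° and 17.27574′; 157 + 17.27574/60 = 157.2879290
  E ⇒ keep positive
Point 2:
  φ: split at 2 digits → 21° and 46.3147′; 21 + 46.3147/60 = 21.7719117
  S ⇒ negate
  Longitude: degrees = first 3 digits = 28, minutes = 40.436; 28 + 40.436/60 = 28.6739333
  E → positive
Point 3:
  φ: 20.582′ = 0.343033°; total 64.3430333
  hemisphere S, so the sign is −
  Longitude: 15 + 12.59/60 = 15.2098333
  E ⇒ keep positive
Point 4:
  Lat: degrees = first 2 digits = 19, minutes = 35.74812; 19 + 35.74812/60 = 19.5958020
  N ⇒ keep positive
  Lon: degrees = first 3 digits = 83, minutes = 12.763; 83 + 12.763/60 = 83.2127167
  W ⇒ negate

1. 52.098283, 157.287929
2. -21.771912, 28.673933
3. -64.343033, 15.209833
4. 19.595802, -83.212717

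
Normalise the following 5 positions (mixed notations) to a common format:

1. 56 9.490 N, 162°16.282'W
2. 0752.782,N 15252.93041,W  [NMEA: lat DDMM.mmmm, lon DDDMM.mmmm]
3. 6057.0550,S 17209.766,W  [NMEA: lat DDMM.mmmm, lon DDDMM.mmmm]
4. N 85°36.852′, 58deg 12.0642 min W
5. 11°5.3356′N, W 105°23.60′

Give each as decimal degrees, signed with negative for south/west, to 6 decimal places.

1. 56.158167, -162.271367
2. 7.879700, -152.882174
3. -60.950917, -172.162767
4. 85.614200, -58.201070
5. 11.088927, -105.393333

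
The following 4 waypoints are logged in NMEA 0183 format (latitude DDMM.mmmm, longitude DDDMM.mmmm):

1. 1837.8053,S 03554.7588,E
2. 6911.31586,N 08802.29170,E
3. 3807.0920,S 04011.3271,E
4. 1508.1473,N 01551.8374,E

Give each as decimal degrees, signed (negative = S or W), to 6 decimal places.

Point 1:
  φ: degrees = first 2 digits = 18, minutes = 37.8053; 18 + 37.8053/60 = 18.6300883
  hemisphere S, so the sign is −
  λ: split at 3 digits → 035° and 54.7588′; 35 + 54.7588/60 = 35.9126467
  E ⇒ keep positive
Point 2:
  φ: degrees = first 2 digits = 69, minutes = 11.31586; 69 + 11.31586/60 = 69.1885977
  N → positive
  Lon: degrees = first 3 digits = 88, minutes = 2.2917; 88 + 2.2917/60 = 88.0381950
  E ⇒ keep positive
Point 3:
  Lat: split at 2 digits → 38° and 7.092′; 38 + 7.092/60 = 38.1182000
  hemisphere S, so the sign is −
  Longitude: degrees = first 3 digits = 40, minutes = 11.3271; 40 + 11.3271/60 = 40.1887850
  E ⇒ keep positive
Point 4:
  φ: degrees = first 2 digits = 15, minutes = 8.1473; 15 + 8.1473/60 = 15.1357883
  N → positive
  Longitude: degrees = first 3 digits = 15, minutes = 51.8374; 15 + 51.8374/60 = 15.8639567
  E ⇒ keep positive

1. -18.630088, 35.912647
2. 69.188598, 88.038195
3. -38.118200, 40.188785
4. 15.135788, 15.863957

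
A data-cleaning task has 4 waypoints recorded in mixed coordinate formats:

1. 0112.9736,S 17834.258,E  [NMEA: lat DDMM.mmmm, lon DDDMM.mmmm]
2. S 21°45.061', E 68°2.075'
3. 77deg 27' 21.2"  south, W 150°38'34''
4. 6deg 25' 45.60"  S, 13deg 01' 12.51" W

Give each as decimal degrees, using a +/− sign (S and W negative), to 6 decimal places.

Point 1:
  Lat: split at 2 digits → 01° and 12.9736′; 1 + 12.9736/60 = 1.2162267
  S → negative
  λ: degrees = first 3 digits = 178, minutes = 34.258; 178 + 34.258/60 = 178.5709667
  E → positive
Point 2:
  φ: 21 + 45.061/60 = 21.7510167
  S ⇒ negate
  Longitude: 2.075′ = 0.034583°; total 68.0345833
  E ⇒ keep positive
Point 3:
  Latitude: 77 + 27/60 + 21.2/3600 = 77.4558889
  hemisphere S, so the sign is −
  λ: 38′ + 34″ = 38.56667′; 150 + 38.56667/60 = 150.6427778
  hemisphere W, so the sign is −
Point 4:
  Latitude: 6 + 25/60 + 45.6/3600 = 6.4293333
  S ⇒ negate
  Lon: 13 + 1/60 + 12.51/3600 = 13.0201417
  W → negative

1. -1.216227, 178.570967
2. -21.751017, 68.034583
3. -77.455889, -150.642778
4. -6.429333, -13.020142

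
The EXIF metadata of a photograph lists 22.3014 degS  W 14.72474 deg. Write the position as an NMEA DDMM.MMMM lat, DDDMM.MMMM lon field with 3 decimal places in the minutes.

φ: fractional part 0.301400 → 18.08400 minutes
Lon: fractional part 0.724740 → 43.48440 minutes

2218.084,S / 01443.484,W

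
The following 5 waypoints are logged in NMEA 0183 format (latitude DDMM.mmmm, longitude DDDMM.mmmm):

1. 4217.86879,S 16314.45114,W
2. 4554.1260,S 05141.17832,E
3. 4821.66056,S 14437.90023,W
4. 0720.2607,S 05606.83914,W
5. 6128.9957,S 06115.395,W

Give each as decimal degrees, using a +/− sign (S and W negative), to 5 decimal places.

Point 1:
  Lat: split at 2 digits → 42° and 17.86879′; 42 + 17.86879/60 = 42.297813
  hemisphere S, so the sign is −
  Lon: degrees = first 3 digits = 163, minutes = 14.45114; 163 + 14.45114/60 = 163.240852
  W → negative
Point 2:
  Latitude: split at 2 digits → 45° and 54.126′; 45 + 54.126/60 = 45.902100
  hemisphere S, so the sign is −
  Longitude: split at 3 digits → 051° and 41.17832′; 51 + 41.17832/60 = 51.686305
  E → positive
Point 3:
  Latitude: split at 2 digits → 48° and 21.66056′; 48 + 21.66056/60 = 48.361009
  S ⇒ negate
  Longitude: degrees = first 3 digits = 144, minutes = 37.90023; 144 + 37.90023/60 = 144.631671
  hemisphere W, so the sign is −
Point 4:
  φ: degrees = first 2 digits = 7, minutes = 20.2607; 7 + 20.2607/60 = 7.337678
  S → negative
  Longitude: split at 3 digits → 056° and 6.83914′; 56 + 6.83914/60 = 56.113986
  W → negative
Point 5:
  Latitude: degrees = first 2 digits = 61, minutes = 28.9957; 61 + 28.9957/60 = 61.483262
  hemisphere S, so the sign is −
  Longitude: split at 3 digits → 061° and 15.395′; 61 + 15.395/60 = 61.256583
  W → negative

1. -42.29781, -163.24085
2. -45.90210, 51.68631
3. -48.36101, -144.63167
4. -7.33768, -56.11399
5. -61.48326, -61.25658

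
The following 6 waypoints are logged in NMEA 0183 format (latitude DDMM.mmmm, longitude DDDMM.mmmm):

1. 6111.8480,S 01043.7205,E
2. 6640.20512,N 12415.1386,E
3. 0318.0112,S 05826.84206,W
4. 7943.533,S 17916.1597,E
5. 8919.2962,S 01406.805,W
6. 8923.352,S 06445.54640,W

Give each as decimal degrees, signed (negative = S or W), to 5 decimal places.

1. -61.19747, 10.72868
2. 66.67009, 124.25231
3. -3.30019, -58.44737
4. -79.72555, 179.26933
5. -89.32160, -14.11342
6. -89.38920, -64.75911

Point 1:
  φ: degrees = first 2 digits = 61, minutes = 11.848; 61 + 11.848/60 = 61.197467
  S → negative
  Lon: degrees = first 3 digits = 10, minutes = 43.7205; 10 + 43.7205/60 = 10.728675
  E → positive
Point 2:
  Lat: split at 2 digits → 66° and 40.20512′; 66 + 40.20512/60 = 66.670085
  N → positive
  Lon: degrees = first 3 digits = 124, minutes = 15.1386; 124 + 15.1386/60 = 124.252310
  E ⇒ keep positive
Point 3:
  Lat: degrees = first 2 digits = 3, minutes = 18.0112; 3 + 18.0112/60 = 3.300187
  S → negative
  λ: degrees = first 3 digits = 58, minutes = 26.84206; 58 + 26.84206/60 = 58.447368
  W → negative
Point 4:
  Lat: degrees = first 2 digits = 79, minutes = 43.533; 79 + 43.533/60 = 79.725550
  S → negative
  Lon: degrees = first 3 digits = 179, minutes = 16.1597; 179 + 16.1597/60 = 179.269328
  E → positive
Point 5:
  Lat: degrees = first 2 digits = 89, minutes = 19.2962; 89 + 19.2962/60 = 89.321603
  S ⇒ negate
  Lon: split at 3 digits → 014° and 6.805′; 14 + 6.805/60 = 14.113417
  W ⇒ negate
Point 6:
  Lat: split at 2 digits → 89° and 23.352′; 89 + 23.352/60 = 89.389200
  hemisphere S, so the sign is −
  Lon: split at 3 digits → 064° and 45.5464′; 64 + 45.5464/60 = 64.759107
  W ⇒ negate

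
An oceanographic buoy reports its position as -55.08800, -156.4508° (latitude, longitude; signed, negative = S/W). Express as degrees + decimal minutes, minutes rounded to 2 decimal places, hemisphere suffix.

Latitude is negative → S; |value| = 55.088000
φ: fractional part 0.088000 → 5.2800 minutes
Longitude is negative → W; |value| = 156.450800
Lon: 156° + 0.450800 × 60 = 156° 27.0480′

55° 5.28′ S, 156° 27.05′ W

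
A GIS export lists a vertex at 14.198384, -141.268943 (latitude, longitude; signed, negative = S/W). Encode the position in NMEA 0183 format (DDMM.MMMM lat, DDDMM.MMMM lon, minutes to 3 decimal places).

Latitude: 14° + 0.198384 × 60 = 14° 11.90304′
Longitude is negative → W; |value| = 141.268943
Longitude: minutes = (141.268943 − 141) × 60 = 16.13658

1411.903,N / 14116.137,W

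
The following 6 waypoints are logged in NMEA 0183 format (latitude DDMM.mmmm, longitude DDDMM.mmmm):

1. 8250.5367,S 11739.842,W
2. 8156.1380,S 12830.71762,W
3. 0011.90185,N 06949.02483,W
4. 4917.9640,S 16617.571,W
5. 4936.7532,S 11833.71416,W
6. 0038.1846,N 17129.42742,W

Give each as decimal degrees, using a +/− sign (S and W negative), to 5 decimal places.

Point 1:
  Latitude: degrees = first 2 digits = 82, minutes = 50.5367; 82 + 50.5367/60 = 82.842278
  S ⇒ negate
  Lon: split at 3 digits → 117° and 39.842′; 117 + 39.842/60 = 117.664033
  W ⇒ negate
Point 2:
  Lat: degrees = first 2 digits = 81, minutes = 56.138; 81 + 56.138/60 = 81.935633
  S → negative
  Longitude: split at 3 digits → 128° and 30.71762′; 128 + 30.71762/60 = 128.511960
  hemisphere W, so the sign is −
Point 3:
  φ: degrees = first 2 digits = 0, minutes = 11.90185; 0 + 11.90185/60 = 0.198364
  N → positive
  λ: degrees = first 3 digits = 69, minutes = 49.02483; 69 + 49.02483/60 = 69.817081
  W ⇒ negate
Point 4:
  Lat: degrees = first 2 digits = 49, minutes = 17.964; 49 + 17.964/60 = 49.299400
  S → negative
  Longitude: split at 3 digits → 166° and 17.571′; 166 + 17.571/60 = 166.292850
  W ⇒ negate
Point 5:
  Lat: split at 2 digits → 49° and 36.7532′; 49 + 36.7532/60 = 49.612553
  hemisphere S, so the sign is −
  Lon: degrees = first 3 digits = 118, minutes = 33.71416; 118 + 33.71416/60 = 118.561903
  W → negative
Point 6:
  Latitude: degrees = first 2 digits = 0, minutes = 38.1846; 0 + 38.1846/60 = 0.636410
  N → positive
  λ: split at 3 digits → 171° and 29.42742′; 171 + 29.42742/60 = 171.490457
  W → negative

1. -82.84228, -117.66403
2. -81.93563, -128.51196
3. 0.19836, -69.81708
4. -49.29940, -166.29285
5. -49.61255, -118.56190
6. 0.63641, -171.49046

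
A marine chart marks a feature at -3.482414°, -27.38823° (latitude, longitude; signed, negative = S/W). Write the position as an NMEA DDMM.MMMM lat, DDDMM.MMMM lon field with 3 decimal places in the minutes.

Latitude is negative → S; |value| = 3.482414
Latitude: minutes = (3.482414 − 3) × 60 = 28.94484
Longitude is negative → W; |value| = 27.388230
Longitude: 27° + 0.388230 × 60 = 27° 23.29380′

0328.945,S / 02723.294,W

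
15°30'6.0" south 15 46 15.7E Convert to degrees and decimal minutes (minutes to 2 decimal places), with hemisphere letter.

Lat: 30 + 6/60 = 30.1000′
λ: 46 + 15.7/60 = 46.2617′

15° 30.10′ S, 15° 46.26′ E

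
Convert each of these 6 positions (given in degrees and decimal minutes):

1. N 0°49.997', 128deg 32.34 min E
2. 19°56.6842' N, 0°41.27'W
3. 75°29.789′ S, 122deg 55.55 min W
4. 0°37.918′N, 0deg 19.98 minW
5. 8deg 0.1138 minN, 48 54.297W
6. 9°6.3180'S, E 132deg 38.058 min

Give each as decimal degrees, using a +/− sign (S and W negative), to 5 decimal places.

1. 0.83328, 128.53900
2. 19.94474, -0.68783
3. -75.49648, -122.92583
4. 0.63197, -0.33300
5. 8.00190, -48.90495
6. -9.10530, 132.63430

Point 1:
  φ: 0 + 49.997/60 = 0.833283
  N ⇒ keep positive
  Longitude: 128 + 32.34/60 = 128.539000
  E → positive
Point 2:
  φ: 19 + 56.6842/60 = 19.944737
  N → positive
  Longitude: 0 + 41.27/60 = 0.687833
  W → negative
Point 3:
  Latitude: 75 + 29.789/60 = 75.496483
  hemisphere S, so the sign is −
  λ: 122 + 55.55/60 = 122.925833
  hemisphere W, so the sign is −
Point 4:
  Latitude: 0 + 37.918/60 = 0.631967
  N ⇒ keep positive
  λ: 0 + 19.98/60 = 0.333000
  W ⇒ negate
Point 5:
  Latitude: 0.1138′ = 0.001897°; total 8.001897
  N → positive
  Longitude: 48 + 54.297/60 = 48.904950
  W → negative
Point 6:
  Lat: 6.318′ = 0.105300°; total 9.105300
  S → negative
  Longitude: 38.058′ = 0.634300°; total 132.634300
  E → positive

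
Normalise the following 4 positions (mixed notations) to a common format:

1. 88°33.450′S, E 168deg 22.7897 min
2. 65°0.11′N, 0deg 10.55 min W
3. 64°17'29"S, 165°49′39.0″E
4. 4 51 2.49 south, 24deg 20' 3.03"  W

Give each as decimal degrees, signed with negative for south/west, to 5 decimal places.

Point 1:
  φ: 33.45′ = 0.557500°; total 88.557500
  S → negative
  λ: 168 + 22.7897/60 = 168.379828
  E ⇒ keep positive
Point 2:
  φ: 65 + 0.11/60 = 65.001833
  N → positive
  Lon: 10.55′ = 0.175833°; total 0.175833
  W → negative
Point 3:
  φ: 64° + 17/60 + 29/3600 = 64 + 0.283333 + 0.008056 = 64.291389
  S ⇒ negate
  Longitude: 49′ + 39″ = 49.65000′; 165 + 49.65000/60 = 165.827500
  E → positive
Point 4:
  Lat: 51′ + 2.49″ = 51.04150′; 4 + 51.04150/60 = 4.850692
  S ⇒ negate
  λ: 24° + 20/60 + 3.03/3600 = 24 + 0.333333 + 0.000842 = 24.334175
  W ⇒ negate

1. -88.55750, 168.37983
2. 65.00183, -0.17583
3. -64.29139, 165.82750
4. -4.85069, -24.33418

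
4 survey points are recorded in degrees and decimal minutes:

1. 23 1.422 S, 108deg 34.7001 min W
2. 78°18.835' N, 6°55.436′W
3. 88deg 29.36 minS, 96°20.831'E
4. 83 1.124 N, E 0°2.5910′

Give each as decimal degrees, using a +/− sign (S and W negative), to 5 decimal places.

Point 1:
  Latitude: 23 + 1.422/60 = 23.023700
  hemisphere S, so the sign is −
  λ: 34.7001′ = 0.578335°; total 108.578335
  hemisphere W, so the sign is −
Point 2:
  Lat: 78 + 18.835/60 = 78.313917
  N → positive
  Lon: 55.436′ = 0.923933°; total 6.923933
  W ⇒ negate
Point 3:
  Latitude: 29.36′ = 0.489333°; total 88.489333
  S → negative
  Lon: 96 + 20.831/60 = 96.347183
  E ⇒ keep positive
Point 4:
  φ: 1.124′ = 0.018733°; total 83.018733
  N ⇒ keep positive
  Longitude: 2.591′ = 0.043183°; total 0.043183
  E → positive

1. -23.02370, -108.57834
2. 78.31392, -6.92393
3. -88.48933, 96.34718
4. 83.01873, 0.04318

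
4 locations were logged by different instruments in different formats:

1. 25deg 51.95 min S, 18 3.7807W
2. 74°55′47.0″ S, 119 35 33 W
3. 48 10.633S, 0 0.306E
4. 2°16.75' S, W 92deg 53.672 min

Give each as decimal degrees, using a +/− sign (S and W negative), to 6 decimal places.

Point 1:
  Latitude: 51.95′ = 0.865833°; total 25.8658333
  S → negative
  Lon: 18 + 3.7807/60 = 18.0630117
  W → negative
Point 2:
  Lat: 74° + 55/60 + 47/3600 = 74 + 0.916667 + 0.013056 = 74.9297222
  S → negative
  λ: 35′ + 33″ = 35.55000′; 119 + 35.55000/60 = 119.5925000
  W ⇒ negate
Point 3:
  Lat: 48 + 10.633/60 = 48.1772167
  S → negative
  Longitude: 0.306′ = 0.005100°; total 0.0051000
  E → positive
Point 4:
  Latitude: 2 + 16.75/60 = 2.2791667
  S → negative
  Longitude: 92 + 53.672/60 = 92.8945333
  hemisphere W, so the sign is −

1. -25.865833, -18.063012
2. -74.929722, -119.592500
3. -48.177217, 0.005100
4. -2.279167, -92.894533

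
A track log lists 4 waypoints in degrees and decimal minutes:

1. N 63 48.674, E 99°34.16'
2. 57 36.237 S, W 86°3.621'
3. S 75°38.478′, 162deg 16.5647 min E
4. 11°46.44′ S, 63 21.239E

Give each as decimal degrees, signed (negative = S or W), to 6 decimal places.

1. 63.811233, 99.569333
2. -57.603950, -86.060350
3. -75.641300, 162.276078
4. -11.774000, 63.353983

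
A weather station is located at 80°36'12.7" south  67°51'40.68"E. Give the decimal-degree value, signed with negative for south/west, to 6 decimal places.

Latitude: 80 + 36/60 + 12.7/3600 = 80.6035278
hemisphere S, so the sign is −
λ: 51′ + 40.68″ = 51.67800′; 67 + 51.67800/60 = 67.8613000
E ⇒ keep positive

-80.603528, 67.861300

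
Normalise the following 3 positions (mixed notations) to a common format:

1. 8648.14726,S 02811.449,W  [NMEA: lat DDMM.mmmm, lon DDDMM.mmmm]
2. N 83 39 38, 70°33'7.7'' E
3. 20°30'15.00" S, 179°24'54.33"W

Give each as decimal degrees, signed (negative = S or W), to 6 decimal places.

1. -86.802454, -28.190817
2. 83.660556, 70.552139
3. -20.504167, -179.415092

Point 1:
  Lat: degrees = first 2 digits = 86, minutes = 48.14726; 86 + 48.14726/60 = 86.8024543
  S ⇒ negate
  Lon: degrees = first 3 digits = 28, minutes = 11.449; 28 + 11.449/60 = 28.1908167
  W → negative
Point 2:
  Lat: 83 + 39/60 + 38/3600 = 83.6605556
  N ⇒ keep positive
  Longitude: 70 + 33/60 + 7.7/3600 = 70.5521389
  E → positive
Point 3:
  φ: 30′ + 15″ = 30.25000′; 20 + 30.25000/60 = 20.5041667
  hemisphere S, so the sign is −
  Longitude: 24′ + 54.33″ = 24.90550′; 179 + 24.90550/60 = 179.4150917
  W → negative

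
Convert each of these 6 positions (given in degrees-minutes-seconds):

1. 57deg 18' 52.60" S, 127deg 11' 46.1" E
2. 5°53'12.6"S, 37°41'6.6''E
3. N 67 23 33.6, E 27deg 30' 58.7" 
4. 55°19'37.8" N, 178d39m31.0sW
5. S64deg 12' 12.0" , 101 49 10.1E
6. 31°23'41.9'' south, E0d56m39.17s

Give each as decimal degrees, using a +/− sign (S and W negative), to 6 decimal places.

Point 1:
  φ: 18′ + 52.6″ = 18.87667′; 57 + 18.87667/60 = 57.3146111
  S ⇒ negate
  Longitude: 11′ + 46.1″ = 11.76833′; 127 + 11.76833/60 = 127.1961389
  E ⇒ keep positive
Point 2:
  Lat: 5° + 53/60 + 12.6/3600 = 5 + 0.883333 + 0.003500 = 5.8868333
  hemisphere S, so the sign is −
  λ: 37 + 41/60 + 6.6/3600 = 37.6851667
  E ⇒ keep positive
Point 3:
  Lat: 23′ + 33.6″ = 23.56000′; 67 + 23.56000/60 = 67.3926667
  N → positive
  λ: 27° + 30/60 + 58.7/3600 = 27 + 0.500000 + 0.016306 = 27.5163056
  E ⇒ keep positive
Point 4:
  Latitude: 55 + 19/60 + 37.8/3600 = 55.3271667
  N ⇒ keep positive
  Longitude: 178 + 39/60 + 31/3600 = 178.6586111
  W → negative
Point 5:
  Latitude: 12′ + 12″ = 12.20000′; 64 + 12.20000/60 = 64.2033333
  hemisphere S, so the sign is −
  Longitude: 101° + 49/60 + 10.1/3600 = 101 + 0.816667 + 0.002806 = 101.8194722
  E → positive
Point 6:
  Latitude: 23′ + 41.9″ = 23.69833′; 31 + 23.69833/60 = 31.3949722
  hemisphere S, so the sign is −
  λ: 0 + 56/60 + 39.17/3600 = 0.9442139
  E → positive

1. -57.314611, 127.196139
2. -5.886833, 37.685167
3. 67.392667, 27.516306
4. 55.327167, -178.658611
5. -64.203333, 101.819472
6. -31.394972, 0.944214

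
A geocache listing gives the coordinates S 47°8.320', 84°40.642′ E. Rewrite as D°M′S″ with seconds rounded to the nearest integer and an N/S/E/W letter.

47°08′19″ S, 84°40′39″ E

φ: 8.32000′ → 8′ and 0.32000 × 60 = 19.20″
λ: 40.64200′ → 40′ and 0.64200 × 60 = 38.52″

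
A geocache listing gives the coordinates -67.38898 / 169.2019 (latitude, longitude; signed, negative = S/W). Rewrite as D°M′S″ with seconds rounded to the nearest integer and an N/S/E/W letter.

Latitude is negative → S; |value| = 67.388980
Latitude: 0.388980° → 23.33880′; 0.33880 × 60 = 20.33″
Longitude: 0.201900° → 12.11400′; 0.11400 × 60 = 6.84″

67°23′20″ S, 169°12′7″ E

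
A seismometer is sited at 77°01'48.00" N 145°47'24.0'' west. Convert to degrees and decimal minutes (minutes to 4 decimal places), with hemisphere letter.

φ: 1 + 48/60 = 1.800000′
Lon: 47 + 24/60 = 47.400000′

77° 1.8000′ N, 145° 47.4000′ W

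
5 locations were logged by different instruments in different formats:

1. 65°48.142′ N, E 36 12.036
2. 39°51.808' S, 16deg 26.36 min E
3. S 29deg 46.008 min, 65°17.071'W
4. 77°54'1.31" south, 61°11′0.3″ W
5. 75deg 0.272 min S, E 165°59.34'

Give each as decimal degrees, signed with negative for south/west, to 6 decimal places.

Point 1:
  Lat: 48.142′ = 0.802367°; total 65.8023667
  N → positive
  Lon: 12.036′ = 0.200600°; total 36.2006000
  E ⇒ keep positive
Point 2:
  Lat: 39 + 51.808/60 = 39.8634667
  hemisphere S, so the sign is −
  Lon: 26.36′ = 0.439333°; total 16.4393333
  E ⇒ keep positive
Point 3:
  Latitude: 46.008′ = 0.766800°; total 29.7668000
  S → negative
  Longitude: 17.071′ = 0.284517°; total 65.2845167
  W → negative
Point 4:
  Latitude: 77 + 54/60 + 1.31/3600 = 77.9003639
  S ⇒ negate
  Longitude: 61° + 11/60 + 0.3/3600 = 61 + 0.183333 + 0.000083 = 61.1834167
  hemisphere W, so the sign is −
Point 5:
  Latitude: 75 + 0.272/60 = 75.0045333
  S → negative
  λ: 165 + 59.34/60 = 165.9890000
  E ⇒ keep positive

1. 65.802367, 36.200600
2. -39.863467, 16.439333
3. -29.766800, -65.284517
4. -77.900364, -61.183417
5. -75.004533, 165.989000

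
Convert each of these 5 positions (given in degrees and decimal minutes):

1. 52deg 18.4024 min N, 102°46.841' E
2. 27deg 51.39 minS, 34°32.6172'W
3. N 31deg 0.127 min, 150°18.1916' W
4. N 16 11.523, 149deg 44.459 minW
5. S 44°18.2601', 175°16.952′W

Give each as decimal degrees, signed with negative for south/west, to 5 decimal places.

Point 1:
  Latitude: 52 + 18.4024/60 = 52.306707
  N → positive
  λ: 46.841′ = 0.780683°; total 102.780683
  E → positive
Point 2:
  Latitude: 51.39′ = 0.856500°; total 27.856500
  S ⇒ negate
  Lon: 32.6172′ = 0.543620°; total 34.543620
  W → negative
Point 3:
  Lat: 31 + 0.127/60 = 31.002117
  N → positive
  Longitude: 18.1916′ = 0.303193°; total 150.303193
  hemisphere W, so the sign is −
Point 4:
  φ: 16 + 11.523/60 = 16.192050
  N ⇒ keep positive
  Lon: 149 + 44.459/60 = 149.740983
  W ⇒ negate
Point 5:
  φ: 18.2601′ = 0.304335°; total 44.304335
  hemisphere S, so the sign is −
  Lon: 175 + 16.952/60 = 175.282533
  W ⇒ negate

1. 52.30671, 102.78068
2. -27.85650, -34.54362
3. 31.00212, -150.30319
4. 16.19205, -149.74098
5. -44.30434, -175.28253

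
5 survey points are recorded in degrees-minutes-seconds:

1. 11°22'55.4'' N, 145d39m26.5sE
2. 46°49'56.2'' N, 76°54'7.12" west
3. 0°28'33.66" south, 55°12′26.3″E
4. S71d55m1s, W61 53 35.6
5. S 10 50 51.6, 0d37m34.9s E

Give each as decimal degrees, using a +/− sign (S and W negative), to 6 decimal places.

Point 1:
  Lat: 11 + 22/60 + 55.4/3600 = 11.3820556
  N ⇒ keep positive
  Longitude: 39′ + 26.5″ = 39.44167′; 145 + 39.44167/60 = 145.6573611
  E → positive
Point 2:
  Latitude: 49′ + 56.2″ = 49.93667′; 46 + 49.93667/60 = 46.8322778
  N → positive
  Longitude: 76 + 54/60 + 7.12/3600 = 76.9019778
  hemisphere W, so the sign is −
Point 3:
  Latitude: 0 + 28/60 + 33.66/3600 = 0.4760167
  S → negative
  Lon: 55 + 12/60 + 26.3/3600 = 55.2073056
  E ⇒ keep positive
Point 4:
  Lat: 55′ + 1″ = 55.01667′; 71 + 55.01667/60 = 71.9169444
  S ⇒ negate
  λ: 61° + 53/60 + 35.6/3600 = 61 + 0.883333 + 0.009889 = 61.8932222
  hemisphere W, so the sign is −
Point 5:
  Latitude: 10° + 50/60 + 51.6/3600 = 10 + 0.833333 + 0.014333 = 10.8476667
  S ⇒ negate
  Longitude: 0 + 37/60 + 34.9/3600 = 0.6263611
  E ⇒ keep positive

1. 11.382056, 145.657361
2. 46.832278, -76.901978
3. -0.476017, 55.207306
4. -71.916944, -61.893222
5. -10.847667, 0.626361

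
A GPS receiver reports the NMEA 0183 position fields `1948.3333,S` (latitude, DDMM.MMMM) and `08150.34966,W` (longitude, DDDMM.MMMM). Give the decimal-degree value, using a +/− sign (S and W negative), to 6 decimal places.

Latitude: split at 2 digits → 19° and 48.3333′; 19 + 48.3333/60 = 19.8055550
S → negative
Longitude: degrees = first 3 digits = 81, minutes = 50.34966; 81 + 50.34966/60 = 81.8391610
W → negative

-19.805555, -81.839161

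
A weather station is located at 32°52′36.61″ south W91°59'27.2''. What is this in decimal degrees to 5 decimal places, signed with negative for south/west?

-32.87684, -91.99089

Latitude: 32° + 52/60 + 36.61/3600 = 32 + 0.866667 + 0.010169 = 32.876836
S → negative
λ: 91° + 59/60 + 27.2/3600 = 91 + 0.983333 + 0.007556 = 91.990889
W ⇒ negate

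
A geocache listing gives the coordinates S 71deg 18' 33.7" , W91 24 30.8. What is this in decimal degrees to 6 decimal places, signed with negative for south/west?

Lat: 18′ + 33.7″ = 18.56167′; 71 + 18.56167/60 = 71.3093611
hemisphere S, so the sign is −
Lon: 91 + 24/60 + 30.8/3600 = 91.4085556
W ⇒ negate

-71.309361, -91.408556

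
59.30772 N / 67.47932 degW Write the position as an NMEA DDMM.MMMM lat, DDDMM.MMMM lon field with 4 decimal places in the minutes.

5918.4632,N / 06728.7592,W

Lat: 59° + 0.307720 × 60 = 59° 18.463200′
Longitude: 67° + 0.479320 × 60 = 67° 28.759200′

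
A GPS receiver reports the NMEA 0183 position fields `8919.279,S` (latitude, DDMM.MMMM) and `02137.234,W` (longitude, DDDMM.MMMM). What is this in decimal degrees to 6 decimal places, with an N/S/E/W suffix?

φ: split at 2 digits → 89° and 19.279′; 89 + 19.279/60 = 89.3213167
Longitude: degrees = first 3 digits = 21, minutes = 37.234; 21 + 37.234/60 = 21.6205667

89.321317° S, 21.620567° W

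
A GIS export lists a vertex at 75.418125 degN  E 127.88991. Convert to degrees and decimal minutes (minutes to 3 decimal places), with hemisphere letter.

Latitude: minutes = (75.418125 − 75) × 60 = 25.08750
Longitude: 127° + 0.889910 × 60 = 127° 53.39460′

75° 25.088′ N, 127° 53.395′ E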